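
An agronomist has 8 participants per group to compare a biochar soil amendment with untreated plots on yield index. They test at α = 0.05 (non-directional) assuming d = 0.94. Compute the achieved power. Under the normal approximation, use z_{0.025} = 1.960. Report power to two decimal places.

power ≈ 0.47

For two equal groups, power = Φ(d·√(n/2) − z_{α/2}).
d·√(n/2) = 0.94 × √(8/2) = 0.94 × 2.000 = 1.880.
z_β = 1.880 − 1.960 = -0.080.
Power = Φ(-0.080) = 0.468.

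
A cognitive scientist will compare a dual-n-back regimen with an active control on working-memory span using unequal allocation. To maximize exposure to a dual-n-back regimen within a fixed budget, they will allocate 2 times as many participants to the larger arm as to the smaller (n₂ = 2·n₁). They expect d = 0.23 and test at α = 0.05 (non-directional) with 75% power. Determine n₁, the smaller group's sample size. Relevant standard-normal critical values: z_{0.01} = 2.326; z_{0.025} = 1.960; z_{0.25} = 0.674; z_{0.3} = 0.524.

With allocation ratio k = n₂/n₁ = 2, Var(x̄₁−x̄₂) = σ²(1/n₁ + 1/(k·n₁)) = σ²·(k+1)/(k·n₁).
So n₁ = (1 + 1/k)·((z_{α/2} + z_β)/d)² = 1.500 × (2.634/0.23)².
n₁ = 1.500 × 131.15 = 196.7.
Round up: n₁ = 197, giving n₂ = 2 × 197 = 394.

n₁ = 197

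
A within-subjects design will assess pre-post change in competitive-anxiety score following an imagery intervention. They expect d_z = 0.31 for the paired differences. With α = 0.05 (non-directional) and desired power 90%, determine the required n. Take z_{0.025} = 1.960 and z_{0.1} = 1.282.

n = 110 pairs

For a paired (one-sample on differences) test: n = ((z_{α/2} + z_β) / d)².
z_{α/2} + z_β = 1.960 + 1.282 = 3.242.
n = (3.242 / 0.31)² = 10.458² = 109.37.
Round up.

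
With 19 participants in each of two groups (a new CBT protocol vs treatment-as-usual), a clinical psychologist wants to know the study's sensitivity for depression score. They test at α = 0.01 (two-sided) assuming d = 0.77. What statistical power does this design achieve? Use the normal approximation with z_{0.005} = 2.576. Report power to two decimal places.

power ≈ 0.42

For two equal groups, power = Φ(d·√(n/2) − z_{α/2}).
d·√(n/2) = 0.77 × √(19/2) = 0.77 × 3.082 = 2.373.
z_β = 2.373 − 2.576 = -0.203.
Power = Φ(-0.203) = 0.420.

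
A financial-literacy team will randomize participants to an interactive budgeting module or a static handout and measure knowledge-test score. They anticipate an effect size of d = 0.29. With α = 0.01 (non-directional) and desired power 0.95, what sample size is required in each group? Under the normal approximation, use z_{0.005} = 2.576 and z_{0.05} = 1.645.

For two independent groups with equal n: n = 2·((z_{α/2} + z_β) / d)².
z_{α/2} + z_β = 2.576 + 1.645 = 4.221.
n = 2 × (4.221 / 0.29)² = 2 × 14.555² = 2 × 211.85 = 423.7.
Round up to the next whole participant.

n = 424 per group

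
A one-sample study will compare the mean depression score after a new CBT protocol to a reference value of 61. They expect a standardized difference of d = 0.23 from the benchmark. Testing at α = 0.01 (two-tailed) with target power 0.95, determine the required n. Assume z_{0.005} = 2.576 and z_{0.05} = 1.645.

n = 337

For a one-sample test: n = ((z_{α/2} + z_β) / d)².
z_{α/2} + z_β = 2.576 + 1.645 = 4.221.
n = (4.221 / 0.23)² = 18.352² = 336.80.
Round up.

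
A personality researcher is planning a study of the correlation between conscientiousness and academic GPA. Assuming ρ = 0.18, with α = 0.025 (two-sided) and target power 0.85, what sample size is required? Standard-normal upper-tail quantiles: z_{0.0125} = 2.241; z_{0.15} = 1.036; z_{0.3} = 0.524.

n = 328

Fisher's z: C = ½·ln((1+r)/(1−r)) = ½·ln(1.4390) = 0.1820.
n = ((z_{α/2} + z_β)/C)² + 3.
(2.241 + 1.036) / 0.1820 = 3.277 / 0.1820 = 18.005.
n = 18.005² + 3 = 324.20 + 3 = 327.2.
Round up.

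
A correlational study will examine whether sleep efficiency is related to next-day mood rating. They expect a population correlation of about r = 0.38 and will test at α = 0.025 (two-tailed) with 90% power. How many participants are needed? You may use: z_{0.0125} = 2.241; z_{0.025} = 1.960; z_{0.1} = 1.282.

n = 81

Fisher's z: C = ½·ln((1+r)/(1−r)) = ½·ln(2.2258) = 0.4001.
n = ((z_{α/2} + z_β)/C)² + 3.
(2.241 + 1.282) / 0.4001 = 3.523 / 0.4001 = 8.805.
n = 8.805² + 3 = 77.53 + 3 = 80.5.
Round up.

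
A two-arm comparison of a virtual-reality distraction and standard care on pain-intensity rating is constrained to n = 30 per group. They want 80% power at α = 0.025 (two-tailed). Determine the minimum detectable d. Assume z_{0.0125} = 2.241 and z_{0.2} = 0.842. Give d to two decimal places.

For two independent groups of n = 30 each: d_min = (z_{α/2} + z_β)·√(2/n).
z-sum = 2.241 + 0.842 = 3.083.
d_min = 3.083 × √(2/30) = 3.083 × 0.2582 = 0.796.

d_min ≈ 0.80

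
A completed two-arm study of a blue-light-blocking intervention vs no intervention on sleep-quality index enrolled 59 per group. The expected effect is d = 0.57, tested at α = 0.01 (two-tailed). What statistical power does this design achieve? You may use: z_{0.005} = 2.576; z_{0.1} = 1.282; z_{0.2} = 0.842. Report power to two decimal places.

For two equal groups, power = Φ(d·√(n/2) − z_{α/2}).
d·√(n/2) = 0.57 × √(59/2) = 0.57 × 5.431 = 3.096.
z_β = 3.096 − 2.576 = 0.520.
Power = Φ(0.520) = 0.698.

power ≈ 0.70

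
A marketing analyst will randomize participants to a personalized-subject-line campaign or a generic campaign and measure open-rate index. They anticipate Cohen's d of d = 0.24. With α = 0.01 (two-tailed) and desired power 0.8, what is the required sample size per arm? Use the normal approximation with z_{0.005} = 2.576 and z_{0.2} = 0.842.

n = 406 per group

For two independent groups with equal n: n = 2·((z_{α/2} + z_β) / d)².
z_{α/2} + z_β = 2.576 + 0.842 = 3.418.
n = 2 × (3.418 / 0.24)² = 2 × 14.242² = 2 × 202.83 = 405.7.
Round up to the next whole participant.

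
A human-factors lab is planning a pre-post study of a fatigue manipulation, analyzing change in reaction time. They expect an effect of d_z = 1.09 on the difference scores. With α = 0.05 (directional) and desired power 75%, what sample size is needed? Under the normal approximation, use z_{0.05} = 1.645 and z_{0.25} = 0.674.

For a paired (one-sample on differences) test: n = ((z_{α} + z_β) / d)².
z_{α} + z_β = 1.645 + 0.674 = 2.319.
n = (2.319 / 1.09)² = 2.128² = 4.53.
Round up.

n = 5 pairs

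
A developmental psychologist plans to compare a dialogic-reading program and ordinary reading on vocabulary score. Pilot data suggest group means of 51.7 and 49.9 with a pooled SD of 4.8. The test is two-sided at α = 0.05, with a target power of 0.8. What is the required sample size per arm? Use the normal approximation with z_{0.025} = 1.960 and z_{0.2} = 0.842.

Cohen's d = |M₁ − M₂| / SD_pooled = |51.7 − 49.9| / 4.8 = 1.8 / 4.8 = 0.375.
For two independent groups with equal n: n = 2·((z_{α/2} + z_β) / d)².
z_{α/2} + z_β = 1.960 + 0.842 = 2.802.
n = 2 × (2.802 / 0.375)² = 2 × 7.472² = 2 × 55.83 = 111.7.
Round up to the next whole participant.

n = 112 per group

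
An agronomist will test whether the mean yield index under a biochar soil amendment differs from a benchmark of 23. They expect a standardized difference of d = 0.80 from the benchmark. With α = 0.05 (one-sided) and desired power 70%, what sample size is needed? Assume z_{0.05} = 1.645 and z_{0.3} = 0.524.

n = 8

For a one-sample test: n = ((z_{α} + z_β) / d)².
z_{α} + z_β = 1.645 + 0.524 = 2.169.
n = (2.169 / 0.80)² = 2.711² = 7.35.
Round up.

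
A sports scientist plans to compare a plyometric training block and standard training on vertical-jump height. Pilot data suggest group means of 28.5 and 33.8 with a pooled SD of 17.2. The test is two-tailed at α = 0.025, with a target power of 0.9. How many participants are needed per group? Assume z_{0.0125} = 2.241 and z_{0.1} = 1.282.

n = 262 per group

Cohen's d = |M₁ − M₂| / SD_pooled = |28.5 − 33.8| / 17.2 = 5.3 / 17.2 = 0.308.
For two independent groups with equal n: n = 2·((z_{α/2} + z_β) / d)².
z_{α/2} + z_β = 2.241 + 1.282 = 3.523.
n = 2 × (3.523 / 0.308)² = 2 × 11.438² = 2 × 130.83 = 261.7.
Round up to the next whole participant.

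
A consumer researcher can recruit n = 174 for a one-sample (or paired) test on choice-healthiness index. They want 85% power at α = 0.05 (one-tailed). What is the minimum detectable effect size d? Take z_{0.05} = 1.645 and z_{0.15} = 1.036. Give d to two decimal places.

d_min ≈ 0.20

For a single sample (or paired design) of n = 174: d_min = (z_{α} + z_β)/√n.
z-sum = 1.645 + 1.036 = 2.681.
d_min = 2.681 / √174 = 2.681 / 13.191 = 0.203.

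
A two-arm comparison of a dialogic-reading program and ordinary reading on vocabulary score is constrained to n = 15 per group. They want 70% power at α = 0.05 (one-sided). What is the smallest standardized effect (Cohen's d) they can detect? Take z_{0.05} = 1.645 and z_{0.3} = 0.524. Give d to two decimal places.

For two independent groups of n = 15 each: d_min = (z_{α} + z_β)·√(2/n).
z-sum = 1.645 + 0.524 = 2.169.
d_min = 2.169 × √(2/15) = 2.169 × 0.3651 = 0.792.

d_min ≈ 0.79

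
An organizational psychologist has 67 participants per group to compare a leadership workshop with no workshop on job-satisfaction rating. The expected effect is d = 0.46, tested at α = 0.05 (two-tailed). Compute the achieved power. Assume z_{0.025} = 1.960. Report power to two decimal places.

For two equal groups, power = Φ(d·√(n/2) − z_{α/2}).
d·√(n/2) = 0.46 × √(67/2) = 0.46 × 5.788 = 2.662.
z_β = 2.662 − 1.960 = 0.702.
Power = Φ(0.702) = 0.759.

power ≈ 0.76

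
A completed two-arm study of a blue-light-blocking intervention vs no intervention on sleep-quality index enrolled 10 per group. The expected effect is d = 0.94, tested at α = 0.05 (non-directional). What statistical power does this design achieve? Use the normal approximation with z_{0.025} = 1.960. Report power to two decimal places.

For two equal groups, power = Φ(d·√(n/2) − z_{α/2}).
d·√(n/2) = 0.94 × √(10/2) = 0.94 × 2.236 = 2.102.
z_β = 2.102 − 1.960 = 0.142.
Power = Φ(0.142) = 0.556.

power ≈ 0.56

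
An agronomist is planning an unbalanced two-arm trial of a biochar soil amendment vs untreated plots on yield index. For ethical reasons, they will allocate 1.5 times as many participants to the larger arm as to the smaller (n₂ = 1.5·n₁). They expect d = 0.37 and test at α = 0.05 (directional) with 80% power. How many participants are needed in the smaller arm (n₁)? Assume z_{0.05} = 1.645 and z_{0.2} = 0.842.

With allocation ratio k = n₂/n₁ = 1.5, Var(x̄₁−x̄₂) = σ²(1/n₁ + 1/(k·n₁)) = σ²·(k+1)/(k·n₁).
So n₁ = (1 + 1/k)·((z_{α} + z_β)/d)² = 1.667 × (2.487/0.37)².
n₁ = 1.667 × 45.18 = 75.3.
Round up: n₁ = 76, giving n₂ = 1.5 × 76 = 114.

n₁ = 76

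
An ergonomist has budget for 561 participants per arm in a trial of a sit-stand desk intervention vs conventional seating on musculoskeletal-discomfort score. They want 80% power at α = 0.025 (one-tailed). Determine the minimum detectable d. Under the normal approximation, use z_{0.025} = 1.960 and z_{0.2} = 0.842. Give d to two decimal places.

For two independent groups of n = 561 each: d_min = (z_{α} + z_β)·√(2/n).
z-sum = 1.960 + 0.842 = 2.802.
d_min = 2.802 × √(2/561) = 2.802 × 0.0597 = 0.167.

d_min ≈ 0.17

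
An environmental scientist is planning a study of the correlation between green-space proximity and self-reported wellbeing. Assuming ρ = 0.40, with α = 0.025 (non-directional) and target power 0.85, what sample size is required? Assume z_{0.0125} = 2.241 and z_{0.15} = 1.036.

Fisher's z: C = ½·ln((1+r)/(1−r)) = ½·ln(2.3333) = 0.4236.
n = ((z_{α/2} + z_β)/C)² + 3.
(2.241 + 1.036) / 0.4236 = 3.277 / 0.4236 = 7.736.
n = 7.736² + 3 = 59.85 + 3 = 62.8.
Round up.

n = 63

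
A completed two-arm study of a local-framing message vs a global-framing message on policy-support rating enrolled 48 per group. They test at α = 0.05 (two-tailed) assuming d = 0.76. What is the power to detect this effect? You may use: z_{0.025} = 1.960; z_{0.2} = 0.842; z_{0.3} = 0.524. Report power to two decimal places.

power ≈ 0.96

For two equal groups, power = Φ(d·√(n/2) − z_{α/2}).
d·√(n/2) = 0.76 × √(48/2) = 0.76 × 4.899 = 3.723.
z_β = 3.723 − 1.960 = 1.763.
Power = Φ(1.763) = 0.961.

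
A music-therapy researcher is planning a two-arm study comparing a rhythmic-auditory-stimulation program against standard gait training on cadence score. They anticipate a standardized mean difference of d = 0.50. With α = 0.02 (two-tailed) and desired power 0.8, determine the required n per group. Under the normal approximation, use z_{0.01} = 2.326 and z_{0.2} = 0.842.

n = 81 per group

For two independent groups with equal n: n = 2·((z_{α/2} + z_β) / d)².
z_{α/2} + z_β = 2.326 + 0.842 = 3.168.
n = 2 × (3.168 / 0.50)² = 2 × 6.336² = 2 × 40.14 = 80.3.
Round up to the next whole participant.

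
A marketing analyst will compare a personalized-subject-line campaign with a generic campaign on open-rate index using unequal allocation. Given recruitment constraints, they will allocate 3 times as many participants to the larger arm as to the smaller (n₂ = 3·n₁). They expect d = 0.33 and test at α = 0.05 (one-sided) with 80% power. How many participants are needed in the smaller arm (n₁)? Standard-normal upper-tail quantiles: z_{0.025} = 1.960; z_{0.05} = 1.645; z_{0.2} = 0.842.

n₁ = 76

With allocation ratio k = n₂/n₁ = 3, Var(x̄₁−x̄₂) = σ²(1/n₁ + 1/(k·n₁)) = σ²·(k+1)/(k·n₁).
So n₁ = (1 + 1/k)·((z_{α} + z_β)/d)² = 1.333 × (2.487/0.33)².
n₁ = 1.333 × 56.80 = 75.7.
Round up: n₁ = 76, giving n₂ = 3 × 76 = 228.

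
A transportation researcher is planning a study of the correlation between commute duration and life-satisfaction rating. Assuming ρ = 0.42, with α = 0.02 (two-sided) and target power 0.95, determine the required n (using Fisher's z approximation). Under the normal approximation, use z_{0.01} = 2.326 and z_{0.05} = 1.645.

n = 82

Fisher's z: C = ½·ln((1+r)/(1−r)) = ½·ln(2.4483) = 0.4477.
n = ((z_{α/2} + z_β)/C)² + 3.
(2.326 + 1.645) / 0.4477 = 3.971 / 0.4477 = 8.870.
n = 8.870² + 3 = 78.67 + 3 = 81.7.
Round up.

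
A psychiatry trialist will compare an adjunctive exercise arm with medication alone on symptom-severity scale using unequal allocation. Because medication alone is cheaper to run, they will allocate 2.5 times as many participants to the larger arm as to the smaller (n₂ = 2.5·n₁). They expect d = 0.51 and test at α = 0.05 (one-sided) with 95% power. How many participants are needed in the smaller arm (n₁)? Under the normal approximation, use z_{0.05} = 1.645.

n₁ = 59

With allocation ratio k = n₂/n₁ = 2.5, Var(x̄₁−x̄₂) = σ²(1/n₁ + 1/(k·n₁)) = σ²·(k+1)/(k·n₁).
So n₁ = (1 + 1/k)·((z_{α} + z_β)/d)² = 1.400 × (3.290/0.51)².
n₁ = 1.400 × 41.62 = 58.3.
Round up: n₁ = 59, giving n₂ = ⌈2.5 × 59⌉ = ⌈147.5⌉ = 148.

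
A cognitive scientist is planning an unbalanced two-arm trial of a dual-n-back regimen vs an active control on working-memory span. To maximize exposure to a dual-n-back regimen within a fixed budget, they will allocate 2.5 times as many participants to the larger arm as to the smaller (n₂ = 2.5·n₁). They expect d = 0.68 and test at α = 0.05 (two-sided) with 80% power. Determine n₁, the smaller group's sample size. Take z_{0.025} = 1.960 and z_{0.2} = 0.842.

n₁ = 24

With allocation ratio k = n₂/n₁ = 2.5, Var(x̄₁−x̄₂) = σ²(1/n₁ + 1/(k·n₁)) = σ²·(k+1)/(k·n₁).
So n₁ = (1 + 1/k)·((z_{α/2} + z_β)/d)² = 1.400 × (2.802/0.68)².
n₁ = 1.400 × 16.98 = 23.8.
Round up: n₁ = 24, giving n₂ = 2.5 × 24 = 60.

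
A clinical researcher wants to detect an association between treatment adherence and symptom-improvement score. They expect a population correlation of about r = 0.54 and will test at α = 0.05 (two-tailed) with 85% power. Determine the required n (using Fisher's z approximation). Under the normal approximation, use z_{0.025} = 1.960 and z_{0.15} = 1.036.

n = 28

Fisher's z: C = ½·ln((1+r)/(1−r)) = ½·ln(3.3478) = 0.6042.
n = ((z_{α/2} + z_β)/C)² + 3.
(1.960 + 1.036) / 0.6042 = 2.996 / 0.6042 = 4.959.
n = 4.959² + 3 = 24.59 + 3 = 27.6.
Round up.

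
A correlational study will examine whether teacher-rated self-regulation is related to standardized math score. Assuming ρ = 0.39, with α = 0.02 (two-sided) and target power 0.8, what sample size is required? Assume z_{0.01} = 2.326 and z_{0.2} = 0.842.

n = 63

Fisher's z: C = ½·ln((1+r)/(1−r)) = ½·ln(2.2787) = 0.4118.
n = ((z_{α/2} + z_β)/C)² + 3.
(2.326 + 0.842) / 0.4118 = 3.168 / 0.4118 = 7.693.
n = 7.693² + 3 = 59.18 + 3 = 62.2.
Round up.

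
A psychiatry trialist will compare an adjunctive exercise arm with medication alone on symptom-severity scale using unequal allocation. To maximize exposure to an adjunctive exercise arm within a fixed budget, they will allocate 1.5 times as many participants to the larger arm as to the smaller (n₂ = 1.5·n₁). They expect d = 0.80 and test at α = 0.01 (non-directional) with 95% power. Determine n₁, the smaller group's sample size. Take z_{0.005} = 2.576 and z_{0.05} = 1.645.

n₁ = 47

With allocation ratio k = n₂/n₁ = 1.5, Var(x̄₁−x̄₂) = σ²(1/n₁ + 1/(k·n₁)) = σ²·(k+1)/(k·n₁).
So n₁ = (1 + 1/k)·((z_{α/2} + z_β)/d)² = 1.667 × (4.221/0.80)².
n₁ = 1.667 × 27.84 = 46.4.
Round up: n₁ = 47, giving n₂ = ⌈1.5 × 47⌉ = ⌈70.5⌉ = 71.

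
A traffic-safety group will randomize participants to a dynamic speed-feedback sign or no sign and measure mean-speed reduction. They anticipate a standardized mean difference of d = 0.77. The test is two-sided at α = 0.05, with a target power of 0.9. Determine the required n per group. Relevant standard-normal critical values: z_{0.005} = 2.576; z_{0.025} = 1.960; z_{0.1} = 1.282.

n = 36 per group

For two independent groups with equal n: n = 2·((z_{α/2} + z_β) / d)².
z_{α/2} + z_β = 1.960 + 1.282 = 3.242.
n = 2 × (3.242 / 0.77)² = 2 × 4.210² = 2 × 17.73 = 35.5.
Round up to the next whole participant.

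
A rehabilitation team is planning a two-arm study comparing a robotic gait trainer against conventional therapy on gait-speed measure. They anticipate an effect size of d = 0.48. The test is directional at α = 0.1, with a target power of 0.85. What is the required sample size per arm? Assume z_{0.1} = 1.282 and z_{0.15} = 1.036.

For two independent groups with equal n: n = 2·((z_{α} + z_β) / d)².
z_{α} + z_β = 1.282 + 1.036 = 2.318.
n = 2 × (2.318 / 0.48)² = 2 × 4.829² = 2 × 23.32 = 46.6.
Round up to the next whole participant.

n = 47 per group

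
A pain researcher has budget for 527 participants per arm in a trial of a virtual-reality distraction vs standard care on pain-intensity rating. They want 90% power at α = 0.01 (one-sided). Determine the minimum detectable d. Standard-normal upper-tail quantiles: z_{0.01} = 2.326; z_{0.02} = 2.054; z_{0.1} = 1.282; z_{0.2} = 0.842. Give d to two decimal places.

d_min ≈ 0.22

For two independent groups of n = 527 each: d_min = (z_{α} + z_β)·√(2/n).
z-sum = 2.326 + 1.282 = 3.608.
d_min = 3.608 × √(2/527) = 3.608 × 0.0616 = 0.222.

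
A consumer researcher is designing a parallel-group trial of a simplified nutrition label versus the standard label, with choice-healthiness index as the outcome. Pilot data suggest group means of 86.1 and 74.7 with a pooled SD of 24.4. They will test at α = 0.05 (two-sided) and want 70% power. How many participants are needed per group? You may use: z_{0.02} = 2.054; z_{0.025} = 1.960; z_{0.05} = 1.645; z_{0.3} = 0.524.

n = 57 per group

Cohen's d = |M₁ − M₂| / SD_pooled = |86.1 − 74.7| / 24.4 = 11.4 / 24.4 = 0.467.
For two independent groups with equal n: n = 2·((z_{α/2} + z_β) / d)².
z_{α/2} + z_β = 1.960 + 0.524 = 2.484.
n = 2 × (2.484 / 0.467)² = 2 × 5.319² = 2 × 28.29 = 56.6.
Round up to the next whole participant.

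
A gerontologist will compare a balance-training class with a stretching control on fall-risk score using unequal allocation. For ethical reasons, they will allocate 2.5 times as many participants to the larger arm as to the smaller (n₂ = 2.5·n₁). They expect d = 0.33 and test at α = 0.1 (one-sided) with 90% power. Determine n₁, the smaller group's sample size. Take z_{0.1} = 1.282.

n₁ = 85

With allocation ratio k = n₂/n₁ = 2.5, Var(x̄₁−x̄₂) = σ²(1/n₁ + 1/(k·n₁)) = σ²·(k+1)/(k·n₁).
So n₁ = (1 + 1/k)·((z_{α} + z_β)/d)² = 1.400 × (2.564/0.33)².
n₁ = 1.400 × 60.37 = 84.5.
Round up: n₁ = 85, giving n₂ = ⌈2.5 × 85⌉ = ⌈212.5⌉ = 213.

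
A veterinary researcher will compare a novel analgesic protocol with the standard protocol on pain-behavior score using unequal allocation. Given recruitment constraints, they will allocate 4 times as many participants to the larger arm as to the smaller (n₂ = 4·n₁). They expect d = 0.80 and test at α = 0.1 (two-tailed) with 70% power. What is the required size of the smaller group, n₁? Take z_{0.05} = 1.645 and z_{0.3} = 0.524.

With allocation ratio k = n₂/n₁ = 4, Var(x̄₁−x̄₂) = σ²(1/n₁ + 1/(k·n₁)) = σ²·(k+1)/(k·n₁).
So n₁ = (1 + 1/k)·((z_{α/2} + z_β)/d)² = 1.250 × (2.169/0.80)².
n₁ = 1.250 × 7.35 = 9.2.
Round up: n₁ = 10, giving n₂ = 4 × 10 = 40.

n₁ = 10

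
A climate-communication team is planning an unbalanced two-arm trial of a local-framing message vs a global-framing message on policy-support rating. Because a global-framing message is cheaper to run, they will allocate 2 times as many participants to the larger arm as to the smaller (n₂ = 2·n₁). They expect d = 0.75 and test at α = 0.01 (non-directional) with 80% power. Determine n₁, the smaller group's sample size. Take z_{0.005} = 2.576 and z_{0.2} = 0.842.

n₁ = 32

With allocation ratio k = n₂/n₁ = 2, Var(x̄₁−x̄₂) = σ²(1/n₁ + 1/(k·n₁)) = σ²·(k+1)/(k·n₁).
So n₁ = (1 + 1/k)·((z_{α/2} + z_β)/d)² = 1.500 × (3.418/0.75)².
n₁ = 1.500 × 20.77 = 31.2.
Round up: n₁ = 32, giving n₂ = 2 × 32 = 64.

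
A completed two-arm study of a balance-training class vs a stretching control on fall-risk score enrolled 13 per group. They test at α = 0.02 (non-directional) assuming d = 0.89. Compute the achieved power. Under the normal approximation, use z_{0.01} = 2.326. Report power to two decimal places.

power ≈ 0.48

For two equal groups, power = Φ(d·√(n/2) − z_{α/2}).
d·√(n/2) = 0.89 × √(13/2) = 0.89 × 2.550 = 2.269.
z_β = 2.269 − 2.326 = -0.057.
Power = Φ(-0.057) = 0.477.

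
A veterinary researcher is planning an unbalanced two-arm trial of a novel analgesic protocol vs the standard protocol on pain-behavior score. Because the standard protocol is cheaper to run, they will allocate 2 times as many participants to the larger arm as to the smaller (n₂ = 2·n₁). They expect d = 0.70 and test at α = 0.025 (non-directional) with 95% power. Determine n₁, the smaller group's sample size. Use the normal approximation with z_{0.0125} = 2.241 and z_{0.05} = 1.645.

n₁ = 47

With allocation ratio k = n₂/n₁ = 2, Var(x̄₁−x̄₂) = σ²(1/n₁ + 1/(k·n₁)) = σ²·(k+1)/(k·n₁).
So n₁ = (1 + 1/k)·((z_{α/2} + z_β)/d)² = 1.500 × (3.886/0.70)².
n₁ = 1.500 × 30.82 = 46.2.
Round up: n₁ = 47, giving n₂ = 2 × 47 = 94.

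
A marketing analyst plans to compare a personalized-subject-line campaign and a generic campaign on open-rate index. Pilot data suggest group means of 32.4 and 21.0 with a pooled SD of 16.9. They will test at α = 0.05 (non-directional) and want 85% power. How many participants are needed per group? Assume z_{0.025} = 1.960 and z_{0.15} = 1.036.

Cohen's d = |M₁ − M₂| / SD_pooled = |32.4 − 21.0| / 16.9 = 11.4 / 16.9 = 0.675.
For two independent groups with equal n: n = 2·((z_{α/2} + z_β) / d)².
z_{α/2} + z_β = 1.960 + 1.036 = 2.996.
n = 2 × (2.996 / 0.675)² = 2 × 4.439² = 2 × 19.70 = 39.4.
Round up to the next whole participant.

n = 40 per group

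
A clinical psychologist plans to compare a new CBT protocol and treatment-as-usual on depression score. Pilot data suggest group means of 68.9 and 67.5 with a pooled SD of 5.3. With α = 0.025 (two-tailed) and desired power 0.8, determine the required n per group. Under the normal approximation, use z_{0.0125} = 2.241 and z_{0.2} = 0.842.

Cohen's d = |M₁ − M₂| / SD_pooled = |68.9 − 67.5| / 5.3 = 1.4 / 5.3 = 0.264.
For two independent groups with equal n: n = 2·((z_{α/2} + z_β) / d)².
z_{α/2} + z_β = 2.241 + 0.842 = 3.083.
n = 2 × (3.083 / 0.264)² = 2 × 11.678² = 2 × 136.38 = 272.8.
Round up to the next whole participant.

n = 273 per group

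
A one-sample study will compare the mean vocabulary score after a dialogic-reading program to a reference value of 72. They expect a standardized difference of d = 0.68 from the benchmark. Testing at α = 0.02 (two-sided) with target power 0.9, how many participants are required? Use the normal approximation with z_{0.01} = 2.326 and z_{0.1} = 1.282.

n = 29

For a one-sample test: n = ((z_{α/2} + z_β) / d)².
z_{α/2} + z_β = 2.326 + 1.282 = 3.608.
n = (3.608 / 0.68)² = 5.306² = 28.15.
Round up.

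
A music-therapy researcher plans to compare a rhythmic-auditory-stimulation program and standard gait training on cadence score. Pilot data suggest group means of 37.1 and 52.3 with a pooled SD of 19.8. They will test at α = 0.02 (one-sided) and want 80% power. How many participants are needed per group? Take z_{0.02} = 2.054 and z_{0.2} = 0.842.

Cohen's d = |M₁ − M₂| / SD_pooled = |37.1 − 52.3| / 19.8 = 15.2 / 19.8 = 0.768.
For two independent groups with equal n: n = 2·((z_{α} + z_β) / d)².
z_{α} + z_β = 2.054 + 0.842 = 2.896.
n = 2 × (2.896 / 0.768)² = 2 × 3.771² = 2 × 14.22 = 28.4.
Round up to the next whole participant.

n = 29 per group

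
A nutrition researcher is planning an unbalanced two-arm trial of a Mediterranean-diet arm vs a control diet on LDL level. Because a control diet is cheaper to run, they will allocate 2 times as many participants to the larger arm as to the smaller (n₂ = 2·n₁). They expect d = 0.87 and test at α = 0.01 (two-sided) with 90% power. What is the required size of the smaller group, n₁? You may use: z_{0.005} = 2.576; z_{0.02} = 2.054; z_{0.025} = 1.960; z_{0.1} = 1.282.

With allocation ratio k = n₂/n₁ = 2, Var(x̄₁−x̄₂) = σ²(1/n₁ + 1/(k·n₁)) = σ²·(k+1)/(k·n₁).
So n₁ = (1 + 1/k)·((z_{α/2} + z_β)/d)² = 1.500 × (3.858/0.87)².
n₁ = 1.500 × 19.66 = 29.5.
Round up: n₁ = 30, giving n₂ = 2 × 30 = 60.

n₁ = 30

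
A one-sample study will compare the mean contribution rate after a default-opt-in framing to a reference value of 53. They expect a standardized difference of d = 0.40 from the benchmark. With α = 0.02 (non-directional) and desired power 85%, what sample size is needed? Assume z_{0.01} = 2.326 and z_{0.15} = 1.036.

For a one-sample test: n = ((z_{α/2} + z_β) / d)².
z_{α/2} + z_β = 2.326 + 1.036 = 3.362.
n = (3.362 / 0.40)² = 8.405² = 70.64.
Round up.

n = 71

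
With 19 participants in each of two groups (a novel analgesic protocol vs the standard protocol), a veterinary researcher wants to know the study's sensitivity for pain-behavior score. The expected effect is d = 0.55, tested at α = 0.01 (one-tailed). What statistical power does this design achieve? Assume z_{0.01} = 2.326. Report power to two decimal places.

power ≈ 0.26

For two equal groups, power = Φ(d·√(n/2) − z_{α}).
d·√(n/2) = 0.55 × √(19/2) = 0.55 × 3.082 = 1.695.
z_β = 1.695 − 2.326 = -0.631.
Power = Φ(-0.631) = 0.264.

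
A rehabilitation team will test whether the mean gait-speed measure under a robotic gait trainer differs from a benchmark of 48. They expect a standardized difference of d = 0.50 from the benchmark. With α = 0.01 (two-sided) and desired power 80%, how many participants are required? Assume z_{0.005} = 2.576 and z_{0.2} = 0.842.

For a one-sample test: n = ((z_{α/2} + z_β) / d)².
z_{α/2} + z_β = 2.576 + 0.842 = 3.418.
n = (3.418 / 0.50)² = 6.836² = 46.73.
Round up.

n = 47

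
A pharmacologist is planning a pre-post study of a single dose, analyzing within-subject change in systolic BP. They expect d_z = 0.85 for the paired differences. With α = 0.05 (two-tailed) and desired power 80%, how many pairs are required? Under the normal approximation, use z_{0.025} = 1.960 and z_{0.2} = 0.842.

n = 11 pairs

For a paired (one-sample on differences) test: n = ((z_{α/2} + z_β) / d)².
z_{α/2} + z_β = 1.960 + 0.842 = 2.802.
n = (2.802 / 0.85)² = 3.296² = 10.87.
Round up.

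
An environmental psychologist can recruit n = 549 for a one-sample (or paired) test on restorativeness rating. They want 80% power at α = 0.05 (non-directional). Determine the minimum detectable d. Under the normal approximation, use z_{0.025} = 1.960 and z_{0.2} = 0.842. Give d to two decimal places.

d_min ≈ 0.12

For a single sample (or paired design) of n = 549: d_min = (z_{α/2} + z_β)/√n.
z-sum = 1.960 + 0.842 = 2.802.
d_min = 2.802 / √549 = 2.802 / 23.431 = 0.120.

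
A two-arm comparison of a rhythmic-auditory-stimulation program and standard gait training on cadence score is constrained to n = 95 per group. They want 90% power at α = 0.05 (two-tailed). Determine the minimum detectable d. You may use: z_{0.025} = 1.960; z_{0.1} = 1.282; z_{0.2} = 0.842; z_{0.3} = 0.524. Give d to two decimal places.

For two independent groups of n = 95 each: d_min = (z_{α/2} + z_β)·√(2/n).
z-sum = 1.960 + 1.282 = 3.242.
d_min = 3.242 × √(2/95) = 3.242 × 0.1451 = 0.470.

d_min ≈ 0.47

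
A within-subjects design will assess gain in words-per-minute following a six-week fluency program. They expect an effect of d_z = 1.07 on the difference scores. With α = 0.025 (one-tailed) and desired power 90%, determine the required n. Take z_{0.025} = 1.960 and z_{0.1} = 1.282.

n = 10 pairs

For a paired (one-sample on differences) test: n = ((z_{α} + z_β) / d)².
z_{α} + z_β = 1.960 + 1.282 = 3.242.
n = (3.242 / 1.07)² = 3.030² = 9.18.
Round up.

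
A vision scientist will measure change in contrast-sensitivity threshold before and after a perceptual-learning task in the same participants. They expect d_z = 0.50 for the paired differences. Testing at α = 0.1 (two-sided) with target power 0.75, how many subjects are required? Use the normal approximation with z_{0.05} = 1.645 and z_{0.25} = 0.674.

For a paired (one-sample on differences) test: n = ((z_{α/2} + z_β) / d)².
z_{α/2} + z_β = 1.645 + 0.674 = 2.319.
n = (2.319 / 0.50)² = 4.638² = 21.51.
Round up.

n = 22 pairs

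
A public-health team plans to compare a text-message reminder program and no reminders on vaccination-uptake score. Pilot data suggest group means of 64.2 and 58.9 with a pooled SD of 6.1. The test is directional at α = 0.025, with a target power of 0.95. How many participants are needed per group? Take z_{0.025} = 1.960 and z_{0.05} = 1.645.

n = 35 per group

Cohen's d = |M₁ − M₂| / SD_pooled = |64.2 − 58.9| / 6.1 = 5.3 / 6.1 = 0.869.
For two independent groups with equal n: n = 2·((z_{α} + z_β) / d)².
z_{α} + z_β = 1.960 + 1.645 = 3.605.
n = 2 × (3.605 / 0.869)² = 2 × 4.148² = 2 × 17.21 = 34.4.
Round up to the next whole participant.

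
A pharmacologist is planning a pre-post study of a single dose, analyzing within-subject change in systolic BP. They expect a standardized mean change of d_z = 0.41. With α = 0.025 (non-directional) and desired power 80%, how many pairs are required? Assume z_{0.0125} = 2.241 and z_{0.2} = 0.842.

n = 57 pairs

For a paired (one-sample on differences) test: n = ((z_{α/2} + z_β) / d)².
z_{α/2} + z_β = 2.241 + 0.842 = 3.083.
n = (3.083 / 0.41)² = 7.520² = 56.54.
Round up.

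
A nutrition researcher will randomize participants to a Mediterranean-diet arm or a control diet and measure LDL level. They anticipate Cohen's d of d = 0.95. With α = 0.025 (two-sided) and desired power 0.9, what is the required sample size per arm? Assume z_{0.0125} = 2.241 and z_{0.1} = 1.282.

For two independent groups with equal n: n = 2·((z_{α/2} + z_β) / d)².
z_{α/2} + z_β = 2.241 + 1.282 = 3.523.
n = 2 × (3.523 / 0.95)² = 2 × 3.708² = 2 × 13.75 = 27.5.
Round up to the next whole participant.

n = 28 per group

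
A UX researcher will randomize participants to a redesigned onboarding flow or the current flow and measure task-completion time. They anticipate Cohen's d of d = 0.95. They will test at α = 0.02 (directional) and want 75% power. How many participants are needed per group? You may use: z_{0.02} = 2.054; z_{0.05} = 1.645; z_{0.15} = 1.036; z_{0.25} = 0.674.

n = 17 per group

For two independent groups with equal n: n = 2·((z_{α} + z_β) / d)².
z_{α} + z_β = 2.054 + 0.674 = 2.728.
n = 2 × (2.728 / 0.95)² = 2 × 2.872² = 2 × 8.25 = 16.5.
Round up to the next whole participant.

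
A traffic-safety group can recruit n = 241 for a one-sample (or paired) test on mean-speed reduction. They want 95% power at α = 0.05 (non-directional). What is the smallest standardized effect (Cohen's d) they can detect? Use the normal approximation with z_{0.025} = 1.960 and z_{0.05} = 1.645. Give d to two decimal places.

d_min ≈ 0.23

For a single sample (or paired design) of n = 241: d_min = (z_{α/2} + z_β)/√n.
z-sum = 1.960 + 1.645 = 3.605.
d_min = 3.605 / √241 = 3.605 / 15.524 = 0.232.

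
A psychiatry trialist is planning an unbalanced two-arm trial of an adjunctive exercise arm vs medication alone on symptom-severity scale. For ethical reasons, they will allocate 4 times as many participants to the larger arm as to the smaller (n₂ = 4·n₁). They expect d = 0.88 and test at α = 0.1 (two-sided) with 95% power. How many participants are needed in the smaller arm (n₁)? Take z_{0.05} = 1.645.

n₁ = 18

With allocation ratio k = n₂/n₁ = 4, Var(x̄₁−x̄₂) = σ²(1/n₁ + 1/(k·n₁)) = σ²·(k+1)/(k·n₁).
So n₁ = (1 + 1/k)·((z_{α/2} + z_β)/d)² = 1.250 × (3.290/0.88)².
n₁ = 1.250 × 13.98 = 17.5.
Round up: n₁ = 18, giving n₂ = 4 × 18 = 72.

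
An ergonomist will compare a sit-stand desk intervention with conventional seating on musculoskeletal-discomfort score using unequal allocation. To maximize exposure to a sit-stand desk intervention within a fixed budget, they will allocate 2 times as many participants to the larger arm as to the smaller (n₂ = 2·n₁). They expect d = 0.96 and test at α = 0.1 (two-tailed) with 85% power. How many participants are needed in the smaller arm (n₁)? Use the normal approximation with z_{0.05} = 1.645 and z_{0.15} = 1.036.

n₁ = 12

With allocation ratio k = n₂/n₁ = 2, Var(x̄₁−x̄₂) = σ²(1/n₁ + 1/(k·n₁)) = σ²·(k+1)/(k·n₁).
So n₁ = (1 + 1/k)·((z_{α/2} + z_β)/d)² = 1.500 × (2.681/0.96)².
n₁ = 1.500 × 7.80 = 11.7.
Round up: n₁ = 12, giving n₂ = 2 × 12 = 24.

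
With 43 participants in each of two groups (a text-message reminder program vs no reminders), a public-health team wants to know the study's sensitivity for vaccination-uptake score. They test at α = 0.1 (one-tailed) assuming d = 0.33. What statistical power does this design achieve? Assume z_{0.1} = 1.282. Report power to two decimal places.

For two equal groups, power = Φ(d·√(n/2) − z_{α}).
d·√(n/2) = 0.33 × √(43/2) = 0.33 × 4.637 = 1.530.
z_β = 1.530 − 1.282 = 0.248.
Power = Φ(0.248) = 0.598.

power ≈ 0.60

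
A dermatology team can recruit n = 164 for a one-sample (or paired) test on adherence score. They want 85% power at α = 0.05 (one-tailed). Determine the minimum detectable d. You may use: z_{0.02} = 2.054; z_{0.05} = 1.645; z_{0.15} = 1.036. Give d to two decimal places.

For a single sample (or paired design) of n = 164: d_min = (z_{α} + z_β)/√n.
z-sum = 1.645 + 1.036 = 2.681.
d_min = 2.681 / √164 = 2.681 / 12.806 = 0.209.

d_min ≈ 0.21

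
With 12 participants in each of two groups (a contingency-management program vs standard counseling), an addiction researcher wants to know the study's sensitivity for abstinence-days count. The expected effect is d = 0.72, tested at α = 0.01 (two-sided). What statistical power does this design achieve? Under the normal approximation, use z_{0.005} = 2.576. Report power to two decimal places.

For two equal groups, power = Φ(d·√(n/2) − z_{α/2}).
d·√(n/2) = 0.72 × √(12/2) = 0.72 × 2.449 = 1.764.
z_β = 1.764 − 2.576 = -0.812.
Power = Φ(-0.812) = 0.208.

power ≈ 0.21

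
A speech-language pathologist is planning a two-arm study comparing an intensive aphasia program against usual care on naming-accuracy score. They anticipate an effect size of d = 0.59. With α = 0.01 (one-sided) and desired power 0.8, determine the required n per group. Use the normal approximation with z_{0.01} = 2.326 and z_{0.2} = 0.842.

For two independent groups with equal n: n = 2·((z_{α} + z_β) / d)².
z_{α} + z_β = 2.326 + 0.842 = 3.168.
n = 2 × (3.168 / 0.59)² = 2 × 5.369² = 2 × 28.83 = 57.7.
Round up to the next whole participant.

n = 58 per group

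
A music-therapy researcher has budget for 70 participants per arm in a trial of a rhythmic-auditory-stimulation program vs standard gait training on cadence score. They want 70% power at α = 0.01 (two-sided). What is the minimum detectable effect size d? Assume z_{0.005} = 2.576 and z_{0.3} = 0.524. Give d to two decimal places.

d_min ≈ 0.52

For two independent groups of n = 70 each: d_min = (z_{α/2} + z_β)·√(2/n).
z-sum = 2.576 + 0.524 = 3.100.
d_min = 3.100 × √(2/70) = 3.100 × 0.1690 = 0.524.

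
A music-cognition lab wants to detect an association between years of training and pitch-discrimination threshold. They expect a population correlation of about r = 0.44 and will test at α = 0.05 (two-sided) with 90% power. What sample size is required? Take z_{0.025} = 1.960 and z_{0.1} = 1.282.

n = 51

Fisher's z: C = ½·ln((1+r)/(1−r)) = ½·ln(2.5714) = 0.4722.
n = ((z_{α/2} + z_β)/C)² + 3.
(1.960 + 1.282) / 0.4722 = 3.242 / 0.4722 = 6.866.
n = 6.866² + 3 = 47.14 + 3 = 50.1.
Round up.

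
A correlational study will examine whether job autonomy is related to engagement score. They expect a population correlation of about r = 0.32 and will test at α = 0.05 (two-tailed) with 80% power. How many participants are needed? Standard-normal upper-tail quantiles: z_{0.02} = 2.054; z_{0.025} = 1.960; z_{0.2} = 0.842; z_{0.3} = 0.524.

Fisher's z: C = ½·ln((1+r)/(1−r)) = ½·ln(1.9412) = 0.3316.
n = ((z_{α/2} + z_β)/C)² + 3.
(1.960 + 0.842) / 0.3316 = 2.802 / 0.3316 = 8.450.
n = 8.450² + 3 = 71.40 + 3 = 74.4.
Round up.

n = 75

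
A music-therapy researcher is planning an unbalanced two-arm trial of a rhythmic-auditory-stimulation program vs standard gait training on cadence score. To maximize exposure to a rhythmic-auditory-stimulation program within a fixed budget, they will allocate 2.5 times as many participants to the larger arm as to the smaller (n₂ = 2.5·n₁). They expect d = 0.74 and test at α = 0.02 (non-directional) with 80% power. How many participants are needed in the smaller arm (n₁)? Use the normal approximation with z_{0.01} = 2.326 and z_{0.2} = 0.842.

With allocation ratio k = n₂/n₁ = 2.5, Var(x̄₁−x̄₂) = σ²(1/n₁ + 1/(k·n₁)) = σ²·(k+1)/(k·n₁).
So n₁ = (1 + 1/k)·((z_{α/2} + z_β)/d)² = 1.400 × (3.168/0.74)².
n₁ = 1.400 × 18.33 = 25.7.
Round up: n₁ = 26, giving n₂ = 2.5 × 26 = 65.

n₁ = 26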